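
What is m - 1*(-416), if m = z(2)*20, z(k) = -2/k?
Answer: 396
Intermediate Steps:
m = -20 (m = -2/2*20 = -2*½*20 = -1*20 = -20)
m - 1*(-416) = -20 - 1*(-416) = -20 + 416 = 396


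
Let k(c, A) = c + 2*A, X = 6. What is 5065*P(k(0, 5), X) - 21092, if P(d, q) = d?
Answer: 29558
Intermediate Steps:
5065*P(k(0, 5), X) - 21092 = 5065*(0 + 2*5) - 21092 = 5065*(0 + 10) - 21092 = 5065*10 - 21092 = 50650 - 21092 = 29558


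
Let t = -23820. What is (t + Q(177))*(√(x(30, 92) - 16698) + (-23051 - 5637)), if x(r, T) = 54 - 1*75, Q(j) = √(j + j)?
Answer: (23820 - √354)*(28688 - I*√16719) ≈ 6.8281e+8 - 3.0775e+6*I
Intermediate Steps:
Q(j) = √2*√j (Q(j) = √(2*j) = √2*√j)
x(r, T) = -21 (x(r, T) = 54 - 75 = -21)
(t + Q(177))*(√(x(30, 92) - 16698) + (-23051 - 5637)) = (-23820 + √2*√177)*(√(-21 - 16698) + (-23051 - 5637)) = (-23820 + √354)*(√(-16719) - 28688) = (-23820 + √354)*(I*√16719 - 28688) = (-23820 + √354)*(-28688 + I*√16719) = (-28688 + I*√16719)*(-23820 + √354)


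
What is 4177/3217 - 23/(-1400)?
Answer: 5921791/4503800 ≈ 1.3148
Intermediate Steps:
4177/3217 - 23/(-1400) = 4177*(1/3217) - 23*(-1/1400) = 4177/3217 + 23/1400 = 5921791/4503800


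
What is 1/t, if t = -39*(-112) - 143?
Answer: 1/4225 ≈ 0.00023669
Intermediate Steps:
t = 4225 (t = 4368 - 143 = 4225)
1/t = 1/4225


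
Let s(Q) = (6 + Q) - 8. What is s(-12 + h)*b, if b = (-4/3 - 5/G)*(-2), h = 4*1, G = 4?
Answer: -155/3 ≈ -51.667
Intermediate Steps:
h = 4
s(Q) = -2 + Q
b = 31/6 (b = (-4/3 - 5/4)*(-2) = -31/12*(-2) = 31/6 ≈ 5.1667)
s(-12 + h)*b = (-2 + (-12 + 4))*(31/6) = (-2 - 8)*(31/6) = -10*31/6 = -155/3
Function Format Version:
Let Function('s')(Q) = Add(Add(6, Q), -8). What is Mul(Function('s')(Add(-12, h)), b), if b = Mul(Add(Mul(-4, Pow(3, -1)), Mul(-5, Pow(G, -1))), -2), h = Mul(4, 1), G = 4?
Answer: Rational(-155, 3) ≈ -51.667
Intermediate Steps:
h = 4
Function('s')(Q) = Add(-2, Q)
b = Rational(31, 6) (b = Mul(Add(Mul(-4, Pow(3, -1)), Mul(-5, Pow(4, -1))), -2) = Mul(Add(Mul(-4, Rational(1, 3)), Mul(-5, Rational(1, 4))), -2) = Mul(Add(Rational(-4, 3), Rational(-5, 4)), -2) = Mul(Rational(-31, 12), -2) = Rational(31, 6) ≈ 5.1667)
Mul(Function('s')(Add(-12, h)), b) = Mul(Add(-2, Add(-12, 4)), Rational(31, 6)) = Mul(Add(-2, -8), Rational(31, 6)) = Mul(-10, Rational(31, 6)) = Rational(-155, 3)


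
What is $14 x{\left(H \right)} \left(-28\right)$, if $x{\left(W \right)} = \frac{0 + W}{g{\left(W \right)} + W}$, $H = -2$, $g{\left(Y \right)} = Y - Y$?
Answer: $-392$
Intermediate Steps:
$g{\left(Y \right)} = 0$
$x{\left(W \right)} = 1$ ($x{\left(W \right)} = \frac{0 + W}{0 + W} = \frac{W}{W} = 1$)
$14 x{\left(H \right)} \left(-28\right) = 14 \cdot 1 \left(-28\right) = 14 \left(-28\right) = -392$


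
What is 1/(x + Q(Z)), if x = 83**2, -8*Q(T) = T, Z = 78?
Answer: 4/27517 ≈ 0.00014536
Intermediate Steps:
Q(T) = -T/8
x = 6889
1/(x + Q(Z)) = 1/(6889 - 1/8*78) = 1/(6889 - 39/4) = 1/(27517/4) = 4/27517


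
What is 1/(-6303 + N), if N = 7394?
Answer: 1/1091 ≈ 0.00091659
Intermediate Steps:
1/(-6303 + N) = 1/(-6303 + 7394) = 1/1091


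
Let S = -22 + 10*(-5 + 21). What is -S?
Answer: -138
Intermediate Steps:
S = 138 (S = -22 + 10*16 = -22 + 160 = 138)
-S = -1*138 = -138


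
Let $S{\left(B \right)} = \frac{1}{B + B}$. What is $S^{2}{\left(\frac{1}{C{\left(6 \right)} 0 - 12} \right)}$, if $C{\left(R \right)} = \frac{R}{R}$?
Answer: $36$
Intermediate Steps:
$C{\left(R \right)} = 1$
$S{\left(B \right)} = \frac{1}{2 B}$
$S^{2}{\left(\frac{1}{C{\left(6 \right)} 0 - 12} \right)} = \left(\frac{1}{2 \frac{1}{1 \cdot 0 - 12}}\right)^{2} = \left(\frac{1}{2 \frac{1}{0 - 12}}\right)^{2} = \left(\frac{1}{2 \frac{1}{-12}}\right)^{2} = \left(\frac{1}{2 \left(- \frac{1}{12}\right)}\right)^{2} = \left(\frac{1}{2} \left(-12\right)\right)^{2} = \left(-6\right)^{2} = 36$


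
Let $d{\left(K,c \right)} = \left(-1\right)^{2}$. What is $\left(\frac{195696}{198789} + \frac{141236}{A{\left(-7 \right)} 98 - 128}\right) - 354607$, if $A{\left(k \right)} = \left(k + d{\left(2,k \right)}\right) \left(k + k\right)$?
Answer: $- \frac{47603105856367}{134248838} \approx -3.5459 \cdot 10^{5}$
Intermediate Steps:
$d{\left(K,c \right)} = 1$
$A{\left(k \right)} = 2 k \left(1 + k\right)$ ($A{\left(k \right)} = \left(k + 1\right) \left(k + k\right) = \left(1 + k\right) 2 k = 2 k \left(1 + k\right)$)
$\left(\frac{195696}{198789} + \frac{141236}{A{\left(-7 \right)} 98 - 128}\right) - 354607 = \left(\frac{195696}{198789} + \frac{141236}{2 \left(-7\right) \left(1 - 7\right) 98 - 128}\right) - 354607 = \left(195696 \cdot \frac{1}{198789} + \frac{141236}{2 \left(-7\right) \left(-6\right) 98 - 128}\right) - 354607 = \left(\frac{65232}{66263} + \frac{141236}{84 \cdot 98 - 128}\right) - 354607 = \left(\frac{65232}{66263} + \frac{141236}{8232 - 128}\right) - 354607 = \left(\frac{65232}{66263} + \frac{141236}{8104}\right) - 354607 = \left(\frac{65232}{66263} + 141236 \cdot \frac{1}{8104}\right) - 354607 = \left(\frac{65232}{66263} + \frac{35309}{2026}\right) - 354607 = \frac{2471840299}{134248838} - 354607 = - \frac{47603105856367}{134248838}$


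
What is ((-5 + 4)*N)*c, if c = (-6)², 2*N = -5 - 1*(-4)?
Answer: 18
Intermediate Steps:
N = -½ (N = (-5 - 1*(-4))/2 = (-5 + 4)/2 = (½)*(-1) = -½ ≈ -0.50000)
c = 36
((-5 + 4)*N)*c = ((-5 + 4)*(-½))*36 = -1*(-½)*36 = (½)*36 = 18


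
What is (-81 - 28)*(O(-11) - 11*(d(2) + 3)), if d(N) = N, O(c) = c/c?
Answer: 5886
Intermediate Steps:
O(c) = 1
(-81 - 28)*(O(-11) - 11*(d(2) + 3)) = (-81 - 28)*(1 - 11*(2 + 3)) = -109*(1 - 11*5) = -109*(1 - 55) = -109*(-54) = 5886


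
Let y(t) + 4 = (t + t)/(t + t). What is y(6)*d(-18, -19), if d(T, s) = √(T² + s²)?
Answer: -3*√685 ≈ -78.518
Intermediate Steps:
y(t) = -3 (y(t) = -4 + (t + t)/(t + t) = -4 + (2*t)/((2*t)) = -4 + (2*t)*(1/(2*t)) = -4 + 1 = -3)
y(6)*d(-18, -19) = -3*√((-18)² + (-19)²) = -3*√(324 + 361) = -3*√685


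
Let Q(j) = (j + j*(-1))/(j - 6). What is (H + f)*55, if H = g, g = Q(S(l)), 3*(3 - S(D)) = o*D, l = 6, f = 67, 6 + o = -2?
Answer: 3685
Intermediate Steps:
o = -8 (o = -6 - 2 = -8)
S(D) = 3 + 8*D/3 (S(D) = 3 - (-8)*D/3 = 3 + 8*D/3)
Q(j) = 0 (Q(j) = (j - j)/(-6 + j) = 0/(-6 + j) = 0)
g = 0
H = 0
(H + f)*55 = (0 + 67)*55 = 67*55 = 3685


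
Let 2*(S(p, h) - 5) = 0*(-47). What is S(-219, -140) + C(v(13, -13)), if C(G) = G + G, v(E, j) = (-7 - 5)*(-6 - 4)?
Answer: 245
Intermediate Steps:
v(E, j) = 120 (v(E, j) = -12*(-10) = 120)
S(p, h) = 5 (S(p, h) = 5 + (0*(-47))/2 = 5 + (½)*0 = 5 + 0 = 5)
C(G) = 2*G
S(-219, -140) + C(v(13, -13)) = 5 + 2*120 = 5 + 240 = 245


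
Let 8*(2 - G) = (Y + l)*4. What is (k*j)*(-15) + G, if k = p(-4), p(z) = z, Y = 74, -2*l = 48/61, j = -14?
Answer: -53363/61 ≈ -874.80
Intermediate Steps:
l = -24/61 ≈ -0.39344
k = -4
G = -2123/61 (G = 2 - (74 - 24/61)*4/8 = 2 - 2245*4/244 = 2 - ⅛*17960/61 = 2 - 2245/61 = -2123/61 ≈ -34.803)
(k*j)*(-15) + G = -4*(-14)*(-15) - 2123/61 = 56*(-15) - 2123/61 = -840 - 2123/61 = -53363/61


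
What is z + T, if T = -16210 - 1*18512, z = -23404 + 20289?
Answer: -37837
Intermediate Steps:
z = -3115
T = -34722 (T = -16210 - 18512 = -34722)
z + T = -3115 - 34722 = -37837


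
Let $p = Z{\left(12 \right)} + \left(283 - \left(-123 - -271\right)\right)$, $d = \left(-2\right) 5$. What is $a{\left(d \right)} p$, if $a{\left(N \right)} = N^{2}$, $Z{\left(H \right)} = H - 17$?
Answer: $13000$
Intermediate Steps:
$d = -10$
$Z{\left(H \right)} = -17 + H$
$p = 130$ ($p = \left(-17 + 12\right) + \left(283 - \left(-123 - -271\right)\right) = -5 + \left(283 - \left(-123 + 271\right)\right) = -5 + \left(283 - 148\right) = -5 + 135 = 130$)
$a{\left(d \right)} p = \left(-10\right)^{2} \cdot 130 = 100 \cdot 130 = 13000$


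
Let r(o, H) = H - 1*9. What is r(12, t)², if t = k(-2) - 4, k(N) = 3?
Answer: 100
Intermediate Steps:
t = -1 (t = 3 - 4 = -1)
r(o, H) = -9 + H (r(o, H) = H - 9 = -9 + H)
r(12, t)² = (-9 - 1)² = (-10)² = 100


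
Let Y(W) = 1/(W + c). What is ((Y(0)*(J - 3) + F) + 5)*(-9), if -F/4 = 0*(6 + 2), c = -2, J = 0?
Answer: -117/2 ≈ -58.500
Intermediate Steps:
Y(W) = 1/(-2 + W) (Y(W) = 1/(W - 2) = 1/(-2 + W))
F = 0 (F = -0*(6 + 2) = -0*8 = -4*0 = 0)
((Y(0)*(J - 3) + F) + 5)*(-9) = (((0 - 3)/(-2 + 0) + 0) + 5)*(-9) = ((-3/(-2) + 0) + 5)*(-9) = ((-½*(-3) + 0) + 5)*(-9) = ((3/2 + 0) + 5)*(-9) = (3/2 + 5)*(-9) = (13/2)*(-9) = -117/2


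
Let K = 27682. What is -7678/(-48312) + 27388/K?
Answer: 34902533/30394836 ≈ 1.1483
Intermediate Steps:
-7678/(-48312) + 27388/K = -7678/(-48312) + 27388/27682 = -7678*(-1/48312) + 27388*(1/27682) = 349/2196 + 13694/13841 = 34902533/30394836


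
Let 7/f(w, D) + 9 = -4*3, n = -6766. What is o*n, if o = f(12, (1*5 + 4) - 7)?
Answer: 6766/3 ≈ 2255.3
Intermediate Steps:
f(w, D) = -1/3 (f(w, D) = 7/(-9 - 4*3) = 7/(-9 - 12) = 7/(-21) = 7*(-1/21) = -1/3)
o = -1/3 ≈ -0.33333
o*n = -1/3*(-6766) = 6766/3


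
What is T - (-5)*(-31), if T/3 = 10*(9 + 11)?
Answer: 445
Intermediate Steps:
T = 600 (T = 3*(10*(9 + 11)) = 3*(10*20) = 3*200 = 600)
T - (-5)*(-31) = 600 - (-5)*(-31) = 600 - 1*155 = 600 - 155 = 445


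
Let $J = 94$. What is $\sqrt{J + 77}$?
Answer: $3 \sqrt{19} \approx 13.077$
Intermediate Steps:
$\sqrt{J + 77} = \sqrt{94 + 77} = \sqrt{171} = 3 \sqrt{19}$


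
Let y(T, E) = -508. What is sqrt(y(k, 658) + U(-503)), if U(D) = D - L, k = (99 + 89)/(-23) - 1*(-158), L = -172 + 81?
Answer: 2*I*sqrt(230) ≈ 30.332*I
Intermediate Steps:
L = -91
k = 3446/23 (k = 188*(-1/23) + 158 = -188/23 + 158 = 3446/23 ≈ 149.83)
U(D) = 91 + D (U(D) = D - 1*(-91) = D + 91 = 91 + D)
sqrt(y(k, 658) + U(-503)) = sqrt(-508 + (91 - 503)) = sqrt(-508 - 412) = sqrt(-920) = 2*I*sqrt(230)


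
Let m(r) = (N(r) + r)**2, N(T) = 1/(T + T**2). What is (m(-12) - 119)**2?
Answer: 186998299489/303595776 ≈ 615.95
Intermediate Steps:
m(r) = (r + 1/(r*(1 + r)))**2 (m(r) = (1/(r*(1 + r)) + r)**2 = (r + 1/(r*(1 + r)))**2)
(m(-12) - 119)**2 = ((-12 + 1/((-12)*(1 - 12)))**2 - 119)**2 = ((-12 - 1/12/(-11))**2 - 119)**2 = ((-12 - 1/12*(-1/11))**2 - 119)**2 = ((-12 + 1/132)**2 - 119)**2 = ((-1583/132)**2 - 119)**2 = (2505889/17424 - 119)**2 = (432433/17424)**2 = 186998299489/303595776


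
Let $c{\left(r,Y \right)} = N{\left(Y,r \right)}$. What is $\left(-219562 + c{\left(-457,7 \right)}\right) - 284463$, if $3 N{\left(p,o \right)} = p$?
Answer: $- \frac{1512068}{3} \approx -5.0402 \cdot 10^{5}$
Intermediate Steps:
$N{\left(p,o \right)} = \frac{p}{3}$
$c{\left(r,Y \right)} = \frac{Y}{3}$
$\left(-219562 + c{\left(-457,7 \right)}\right) - 284463 = \left(-219562 + \frac{1}{3} \cdot 7\right) - 284463 = \left(-219562 + \frac{7}{3}\right) - 284463 = - \frac{658679}{3} - 284463 = - \frac{1512068}{3}$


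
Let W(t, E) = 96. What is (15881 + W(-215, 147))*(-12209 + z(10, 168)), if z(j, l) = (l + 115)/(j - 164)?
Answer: -30044253213/154 ≈ -1.9509e+8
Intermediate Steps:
z(j, l) = (115 + l)/(-164 + j)
(15881 + W(-215, 147))*(-12209 + z(10, 168)) = (15881 + 96)*(-12209 + (115 + 168)/(-164 + 10)) = 15977*(-12209 + 283/(-154)) = 15977*(-12209 - 1/154*283) = 15977*(-12209 - 283/154) = 15977*(-1880469/154) = -30044253213/154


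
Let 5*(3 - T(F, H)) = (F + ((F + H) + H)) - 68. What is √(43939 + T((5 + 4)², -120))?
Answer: 4*√68705/5 ≈ 209.69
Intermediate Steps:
T(F, H) = 83/5 - 2*F/5 - 2*H/5 (T(F, H) = 3 - ((F + ((F + H) + H)) - 68)/5 = 3 - ((F + (F + 2*H)) - 68)/5 = 3 - ((2*F + 2*H) - 68)/5 = 3 - (-68 + 2*F + 2*H)/5 = 3 + (68/5 - 2*F/5 - 2*H/5) = 83/5 - 2*F/5 - 2*H/5)
√(43939 + T((5 + 4)², -120)) = √(43939 + (83/5 - 2*(5 + 4)²/5 - ⅖*(-120))) = √(43939 + (83/5 - ⅖*9² + 48)) = √(43939 + (83/5 - ⅖*81 + 48)) = √(43939 + (83/5 - 162/5 + 48)) = √(43939 + 161/5) = √(219856/5) = 4*√68705/5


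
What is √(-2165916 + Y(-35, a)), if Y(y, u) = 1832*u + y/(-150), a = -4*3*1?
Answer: I*√1969109790/30 ≈ 1479.2*I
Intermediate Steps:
a = -12 (a = -12*1 = -12)
Y(y, u) = 1832*u - y/150 (Y(y, u) = 1832*u + y*(-1/150) = 1832*u - y/150)
√(-2165916 + Y(-35, a)) = √(-2165916 + (1832*(-12) - 1/150*(-35))) = √(-2165916 + (-21984 + 7/30)) = √(-2165916 - 659513/30) = √(-65636993/30) = I*√1969109790/30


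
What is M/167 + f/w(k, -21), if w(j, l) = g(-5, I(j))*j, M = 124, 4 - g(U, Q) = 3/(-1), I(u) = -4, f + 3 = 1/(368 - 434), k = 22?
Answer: 1227103/1697388 ≈ 0.72294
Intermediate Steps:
f = -199/66 (f = -3 + 1/(368 - 434) = -3 + 1/(-66) = -3 - 1/66 = -199/66 ≈ -3.0152)
g(U, Q) = 7 (g(U, Q) = 4 - 3/(-1) = 4 - 3*(-1) = 4 - 1*(-3) = 4 + 3 = 7)
w(j, l) = 7*j
M/167 + f/w(k, -21) = 124/167 - 199/(66*(7*22)) = 124*(1/167) - 199/66/154 = 124/167 - 199/66*1/154 = 124/167 - 199/10164 = 1227103/1697388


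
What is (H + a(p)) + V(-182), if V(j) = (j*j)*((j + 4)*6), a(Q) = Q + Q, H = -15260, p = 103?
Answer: -35391486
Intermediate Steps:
a(Q) = 2*Q
V(j) = j²*(24 + 6*j) (V(j) = j²*((4 + j)*6) = j²*(24 + 6*j))
(H + a(p)) + V(-182) = (-15260 + 2*103) + 6*(-182)²*(4 - 182) = (-15260 + 206) + 6*33124*(-178) = -15054 - 35376432 = -35391486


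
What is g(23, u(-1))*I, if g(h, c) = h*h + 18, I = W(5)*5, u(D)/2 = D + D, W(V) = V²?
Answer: 68375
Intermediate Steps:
u(D) = 4*D (u(D) = 2*(D + D) = 2*(2*D) = 4*D)
I = 125 (I = 5²*5 = 25*5 = 125)
g(h, c) = 18 + h² (g(h, c) = h² + 18 = 18 + h²)
g(23, u(-1))*I = (18 + 23²)*125 = (18 + 529)*125 = 547*125 = 68375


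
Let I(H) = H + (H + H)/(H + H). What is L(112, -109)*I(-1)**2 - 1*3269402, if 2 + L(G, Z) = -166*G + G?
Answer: -3269402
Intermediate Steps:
I(H) = 1 + H (I(H) = H + (2*H)/((2*H)) = H + (2*H)*(1/(2*H)) = H + 1 = 1 + H)
L(G, Z) = -2 - 165*G (L(G, Z) = -2 + (-166*G + G) = -2 - 165*G)
L(112, -109)*I(-1)**2 - 1*3269402 = (-2 - 165*112)*(1 - 1)**2 - 1*3269402 = (-2 - 18480)*0**2 - 3269402 = -18482*0 - 3269402 = 0 - 3269402 = -3269402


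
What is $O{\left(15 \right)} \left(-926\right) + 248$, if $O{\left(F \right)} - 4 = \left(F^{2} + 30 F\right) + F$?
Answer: $-642396$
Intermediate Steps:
$O{\left(F \right)} = 4 + F^{2} + 31 F$ ($O{\left(F \right)} = 4 + \left(\left(F^{2} + 30 F\right) + F\right) = 4 + \left(F^{2} + 31 F\right) = 4 + F^{2} + 31 F$)
$O{\left(15 \right)} \left(-926\right) + 248 = \left(4 + 15^{2} + 31 \cdot 15\right) \left(-926\right) + 248 = \left(4 + 225 + 465\right) \left(-926\right) + 248 = 694 \left(-926\right) + 248 = -642644 + 248 = -642396$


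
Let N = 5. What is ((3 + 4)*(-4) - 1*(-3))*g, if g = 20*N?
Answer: -2500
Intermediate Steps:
g = 100 (g = 20*5 = 100)
((3 + 4)*(-4) - 1*(-3))*g = ((3 + 4)*(-4) - 1*(-3))*100 = (7*(-4) + 3)*100 = (-28 + 3)*100 = -25*100 = -2500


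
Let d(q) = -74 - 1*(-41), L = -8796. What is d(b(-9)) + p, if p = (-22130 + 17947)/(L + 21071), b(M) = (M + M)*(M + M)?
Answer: -409258/12275 ≈ -33.341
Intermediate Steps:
b(M) = 4*M² (b(M) = (2*M)*(2*M) = 4*M²)
d(q) = -33 (d(q) = -74 + 41 = -33)
p = -4183/12275 (p = (-22130 + 17947)/(-8796 + 21071) = -4183/12275 ≈ -0.34077)
d(b(-9)) + p = -33 - 4183/12275 = -409258/12275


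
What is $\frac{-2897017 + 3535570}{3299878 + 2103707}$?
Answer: $\frac{212851}{1801195} \approx 0.11817$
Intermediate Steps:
$\frac{-2897017 + 3535570}{3299878 + 2103707} = \frac{638553}{5403585} = 638553 \cdot \frac{1}{5403585} = \frac{212851}{1801195}$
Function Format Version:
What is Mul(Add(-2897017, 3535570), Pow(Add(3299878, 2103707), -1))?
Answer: Rational(212851, 1801195) ≈ 0.11817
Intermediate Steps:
Mul(Add(-2897017, 3535570), Pow(Add(3299878, 2103707), -1)) = Mul(638553, Pow(5403585, -1)) = Mul(638553, Rational(1, 5403585)) = Rational(212851, 1801195)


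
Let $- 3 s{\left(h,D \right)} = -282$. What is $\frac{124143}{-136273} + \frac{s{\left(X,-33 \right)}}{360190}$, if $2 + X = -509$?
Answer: $- \frac{22351128754}{24542085935} \approx -0.91073$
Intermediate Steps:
$X = -511$ ($X = -2 - 509 = -511$)
$s{\left(h,D \right)} = 94$ ($s{\left(h,D \right)} = \left(- \frac{1}{3}\right) \left(-282\right) = 94$)
$\frac{124143}{-136273} + \frac{s{\left(X,-33 \right)}}{360190} = \frac{124143}{-136273} + \frac{94}{360190} = 124143 \left(- \frac{1}{136273}\right) + 94 \cdot \frac{1}{360190} = - \frac{124143}{136273} + \frac{47}{180095} = - \frac{22351128754}{24542085935}$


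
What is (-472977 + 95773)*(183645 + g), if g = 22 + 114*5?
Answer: -69494933348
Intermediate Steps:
g = 592 (g = 22 + 570 = 592)
(-472977 + 95773)*(183645 + g) = (-472977 + 95773)*(183645 + 592) = -377204*184237 = -69494933348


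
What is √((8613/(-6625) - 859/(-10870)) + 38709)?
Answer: √321180439670446930/2880550 ≈ 196.74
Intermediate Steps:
√((8613/(-6625) - 859/(-10870)) + 38709) = √((8613*(-1/6625) - 859*(-1/10870)) + 38709) = √((-8613/6625 + 859/10870) + 38709) = √(-17586487/14402750 + 38709) = √(557498463263/14402750) = √321180439670446930/2880550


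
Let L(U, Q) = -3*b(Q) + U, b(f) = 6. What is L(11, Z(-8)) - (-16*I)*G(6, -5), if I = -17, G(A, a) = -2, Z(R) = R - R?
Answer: 537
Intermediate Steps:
Z(R) = 0
L(U, Q) = -18 + U (L(U, Q) = -3*6 + U = -18 + U)
L(11, Z(-8)) - (-16*I)*G(6, -5) = (-18 + 11) - (-16*(-17))*(-2) = -7 - 272*(-2) = -7 - 1*(-544) = -7 + 544 = 537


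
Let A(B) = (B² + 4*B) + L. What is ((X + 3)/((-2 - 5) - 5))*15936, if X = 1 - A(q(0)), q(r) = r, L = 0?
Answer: -5312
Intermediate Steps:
A(B) = B² + 4*B (A(B) = (B² + 4*B) + 0 = B² + 4*B)
X = 1 (X = 1 - 0*(4 + 0) = 1 - 0*4 = 1 - 1*0 = 1 + 0 = 1)
((X + 3)/((-2 - 5) - 5))*15936 = ((1 + 3)/((-2 - 5) - 5))*15936 = (4/(-7 - 5))*15936 = (4/(-12))*15936 = (4*(-1/12))*15936 = -⅓*15936 = -5312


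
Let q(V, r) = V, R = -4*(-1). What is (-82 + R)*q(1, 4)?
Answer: -78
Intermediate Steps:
R = 4
(-82 + R)*q(1, 4) = (-82 + 4)*1 = -78*1 = -78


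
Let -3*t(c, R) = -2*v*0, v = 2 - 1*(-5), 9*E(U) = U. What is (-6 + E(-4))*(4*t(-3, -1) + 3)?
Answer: -58/3 ≈ -19.333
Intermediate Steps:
E(U) = U/9
v = 7 (v = 2 + 5 = 7)
t(c, R) = 0 (t(c, R) = -(-2*7)*0/3 = -(-14)*0/3 = -1/3*0 = 0)
(-6 + E(-4))*(4*t(-3, -1) + 3) = (-6 + (1/9)*(-4))*(4*0 + 3) = (-6 - 4/9)*(0 + 3) = -58/9*3 = -58/3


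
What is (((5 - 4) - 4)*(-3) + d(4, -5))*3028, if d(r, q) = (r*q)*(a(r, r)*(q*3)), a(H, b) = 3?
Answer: 2752452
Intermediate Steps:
d(r, q) = 9*r*q² (d(r, q) = (r*q)*(3*(q*3)) = (q*r)*(3*(3*q)) = (q*r)*(9*q) = 9*r*q²)
(((5 - 4) - 4)*(-3) + d(4, -5))*3028 = (((5 - 4) - 4)*(-3) + 9*4*(-5)²)*3028 = ((1 - 4)*(-3) + 9*4*25)*3028 = (-3*(-3) + 900)*3028 = (9 + 900)*3028 = 909*3028 = 2752452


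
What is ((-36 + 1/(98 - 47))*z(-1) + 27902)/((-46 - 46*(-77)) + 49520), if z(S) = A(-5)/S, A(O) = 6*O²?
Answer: 141521/225318 ≈ 0.62809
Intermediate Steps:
z(S) = 150/S (z(S) = (6*(-5)²)/S = (6*25)/S = 150/S)
((-36 + 1/(98 - 47))*z(-1) + 27902)/((-46 - 46*(-77)) + 49520) = ((-36 + 1/(98 - 47))*(150/(-1)) + 27902)/((-46 - 46*(-77)) + 49520) = ((-36 + 1/51)*(150*(-1)) + 27902)/((-46 + 3542) + 49520) = ((-36 + 1/51)*(-150) + 27902)/(3496 + 49520) = (-1835/51*(-150) + 27902)/53016 = (91750/17 + 27902)*(1/53016) = (566084/17)*(1/53016) = 141521/225318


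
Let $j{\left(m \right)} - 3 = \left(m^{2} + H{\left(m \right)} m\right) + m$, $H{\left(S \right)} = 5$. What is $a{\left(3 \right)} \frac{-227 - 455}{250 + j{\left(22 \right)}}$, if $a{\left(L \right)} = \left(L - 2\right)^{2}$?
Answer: $- \frac{62}{79} \approx -0.78481$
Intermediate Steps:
$a{\left(L \right)} = \left(-2 + L\right)^{2}$
$j{\left(m \right)} = 3 + m^{2} + 6 m$ ($j{\left(m \right)} = 3 + \left(\left(m^{2} + 5 m\right) + m\right) = 3 + \left(m^{2} + 6 m\right) = 3 + m^{2} + 6 m$)
$a{\left(3 \right)} \frac{-227 - 455}{250 + j{\left(22 \right)}} = \left(-2 + 3\right)^{2} \frac{-227 - 455}{250 + \left(3 + 22^{2} + 6 \cdot 22\right)} = 1^{2} \left(- \frac{682}{250 + \left(3 + 484 + 132\right)}\right) = 1 \left(- \frac{682}{250 + 619}\right) = 1 \left(- \frac{682}{869}\right) = 1 \left(\left(-682\right) \frac{1}{869}\right) = 1 \left(- \frac{62}{79}\right) = - \frac{62}{79}$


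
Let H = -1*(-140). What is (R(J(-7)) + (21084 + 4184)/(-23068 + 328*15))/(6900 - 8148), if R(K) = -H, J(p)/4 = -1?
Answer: 641497/5662176 ≈ 0.11330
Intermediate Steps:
H = 140
J(p) = -4 (J(p) = 4*(-1) = -4)
R(K) = -140 (R(K) = -1*140 = -140)
(R(J(-7)) + (21084 + 4184)/(-23068 + 328*15))/(6900 - 8148) = (-140 + (21084 + 4184)/(-23068 + 328*15))/(6900 - 8148) = (-140 + 25268/(-23068 + 4920))/(-1248) = (-140 + 25268/(-18148))*(-1/1248) = (-140 + 25268*(-1/18148))*(-1/1248) = (-140 - 6317/4537)*(-1/1248) = -641497/4537*(-1/1248) = 641497/5662176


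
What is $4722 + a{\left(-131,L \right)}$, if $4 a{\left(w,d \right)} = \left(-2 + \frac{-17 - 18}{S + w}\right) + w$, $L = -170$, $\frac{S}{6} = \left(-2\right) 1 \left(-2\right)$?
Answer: $\frac{501705}{107} \approx 4688.8$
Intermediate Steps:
$S = 24$ ($S = 6 \left(-2\right) 1 \left(-2\right) = 6 \left(\left(-2\right) \left(-2\right)\right) = 6 \cdot 4 = 24$)
$a{\left(w,d \right)} = - \frac{1}{2} - \frac{35}{4 \left(24 + w\right)} + \frac{w}{4}$ ($a{\left(w,d \right)} = \frac{\left(-2 + \frac{-17 - 18}{24 + w}\right) + w}{4} = \frac{\left(-2 - \frac{35}{24 + w}\right) + w}{4} = \frac{-2 + w - \frac{35}{24 + w}}{4} = - \frac{1}{2} - \frac{35}{4 \left(24 + w\right)} + \frac{w}{4}$)
$4722 + a{\left(-131,L \right)} = 4722 + \frac{-83 + \left(-131\right)^{2} + 22 \left(-131\right)}{4 \left(24 - 131\right)} = 4722 + \frac{-83 + 17161 - 2882}{4 \left(-107\right)} = 4722 + \frac{1}{4} \left(- \frac{1}{107}\right) 14196 = 4722 - \frac{3549}{107} = \frac{501705}{107}$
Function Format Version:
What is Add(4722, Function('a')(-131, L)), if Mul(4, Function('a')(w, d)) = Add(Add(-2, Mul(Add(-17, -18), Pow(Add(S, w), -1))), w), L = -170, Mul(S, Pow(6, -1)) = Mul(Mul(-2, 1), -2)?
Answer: Rational(501705, 107) ≈ 4688.8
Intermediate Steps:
S = 24 (S = Mul(6, Mul(Mul(-2, 1), -2)) = Mul(6, Mul(-2, -2)) = Mul(6, 4) = 24)
Function('a')(w, d) = Add(Rational(-1, 2), Mul(Rational(-35, 4), Pow(Add(24, w), -1)), Mul(Rational(1, 4), w)) (Function('a')(w, d) = Mul(Rational(1, 4), Add(Add(-2, Mul(Add(-17, -18), Pow(Add(24, w), -1))), w)) = Mul(Rational(1, 4), Add(Add(-2, Mul(-35, Pow(Add(24, w), -1))), w)) = Mul(Rational(1, 4), Add(-2, w, Mul(-35, Pow(Add(24, w), -1)))) = Add(Rational(-1, 2), Mul(Rational(-35, 4), Pow(Add(24, w), -1)), Mul(Rational(1, 4), w)))
Add(4722, Function('a')(-131, L)) = Add(4722, Mul(Rational(1, 4), Pow(Add(24, -131), -1), Add(-83, Pow(-131, 2), Mul(22, -131)))) = Add(4722, Mul(Rational(1, 4), Pow(-107, -1), Add(-83, 17161, -2882))) = Add(4722, Mul(Rational(1, 4), Rational(-1, 107), 14196)) = Add(4722, Rational(-3549, 107)) = Rational(501705, 107)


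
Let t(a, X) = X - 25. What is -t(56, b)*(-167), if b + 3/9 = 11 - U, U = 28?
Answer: -21209/3 ≈ -7069.7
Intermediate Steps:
b = -52/3 (b = -⅓ + (11 - 1*28) = -⅓ + (11 - 28) = -⅓ - 17 = -52/3 ≈ -17.333)
t(a, X) = -25 + X
-t(56, b)*(-167) = -(-25 - 52/3)*(-167) = -(-127)*(-167)/3 = -1*21209/3 = -21209/3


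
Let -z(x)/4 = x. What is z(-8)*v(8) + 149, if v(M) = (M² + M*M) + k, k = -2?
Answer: 4181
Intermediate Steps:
z(x) = -4*x
v(M) = -2 + 2*M² (v(M) = (M² + M*M) - 2 = (M² + M²) - 2 = 2*M² - 2 = -2 + 2*M²)
z(-8)*v(8) + 149 = (-4*(-8))*(-2 + 2*8²) + 149 = 32*(-2 + 2*64) + 149 = 32*(-2 + 128) + 149 = 32*126 + 149 = 4032 + 149 = 4181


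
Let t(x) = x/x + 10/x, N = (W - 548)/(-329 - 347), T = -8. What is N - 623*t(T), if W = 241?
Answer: 52797/338 ≈ 156.20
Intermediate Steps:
N = 307/676 (N = (241 - 548)/(-329 - 347) = -307/(-676) = -307*(-1/676) = 307/676 ≈ 0.45414)
t(x) = 1 + 10/x
N - 623*t(T) = 307/676 - 623*(10 - 8)/(-8) = 307/676 - (-623)*2/8 = 307/676 - 623*(-¼) = 307/676 + 623/4 = 52797/338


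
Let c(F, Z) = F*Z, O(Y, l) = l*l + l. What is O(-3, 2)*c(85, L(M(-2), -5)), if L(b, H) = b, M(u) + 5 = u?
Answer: -3570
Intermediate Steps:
M(u) = -5 + u
O(Y, l) = l + l² (O(Y, l) = l² + l = l + l²)
O(-3, 2)*c(85, L(M(-2), -5)) = (2*(1 + 2))*(85*(-5 - 2)) = (2*3)*(85*(-7)) = 6*(-595) = -3570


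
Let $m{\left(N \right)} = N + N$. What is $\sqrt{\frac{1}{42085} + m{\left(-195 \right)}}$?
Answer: $\frac{i \sqrt{690747375665}}{42085} \approx 19.748 i$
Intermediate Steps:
$m{\left(N \right)} = 2 N$
$\sqrt{\frac{1}{42085} + m{\left(-195 \right)}} = \sqrt{\frac{1}{42085} + 2 \left(-195\right)} = \sqrt{\frac{1}{42085} - 390} = \sqrt{- \frac{16413149}{42085}} = \frac{i \sqrt{690747375665}}{42085}$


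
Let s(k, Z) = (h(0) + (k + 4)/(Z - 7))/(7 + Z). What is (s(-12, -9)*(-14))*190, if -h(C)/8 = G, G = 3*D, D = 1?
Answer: -31255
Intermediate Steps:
G = 3 (G = 3*1 = 3)
h(C) = -24 (h(C) = -8*3 = -24)
s(k, Z) = (-24 + (4 + k)/(-7 + Z))/(7 + Z) (s(k, Z) = (-24 + (k + 4)/(Z - 7))/(7 + Z) = (-24 + (4 + k)/(-7 + Z))/(7 + Z))
(s(-12, -9)*(-14))*190 = (((172 - 12 - 24*(-9))/(-49 + (-9)²))*(-14))*190 = (((172 - 12 + 216)/(-49 + 81))*(-14))*190 = ((376/32)*(-14))*190 = (((1/32)*376)*(-14))*190 = ((47/4)*(-14))*190 = -329/2*190 = -31255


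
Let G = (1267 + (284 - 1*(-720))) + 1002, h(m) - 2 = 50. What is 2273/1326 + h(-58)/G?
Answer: 2502827/1446666 ≈ 1.7301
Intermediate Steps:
h(m) = 52 (h(m) = 2 + 50 = 52)
G = 3273 (G = (1267 + (284 + 720)) + 1002 = (1267 + 1004) + 1002 = 2271 + 1002 = 3273)
2273/1326 + h(-58)/G = 2273/1326 + 52/3273 = 2502827/1446666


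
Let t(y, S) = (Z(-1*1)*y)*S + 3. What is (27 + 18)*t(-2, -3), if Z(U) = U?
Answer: -135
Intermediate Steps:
t(y, S) = 3 - S*y (t(y, S) = ((-1*1)*y)*S + 3 = (-y)*S + 3 = -S*y + 3 = 3 - S*y)
(27 + 18)*t(-2, -3) = (27 + 18)*(3 - 1*(-3)*(-2)) = 45*(3 - 6) = 45*(-3) = -135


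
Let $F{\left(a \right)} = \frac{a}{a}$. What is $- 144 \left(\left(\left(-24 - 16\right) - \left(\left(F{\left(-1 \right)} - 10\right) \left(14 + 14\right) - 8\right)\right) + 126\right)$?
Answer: $-49824$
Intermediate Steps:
$F{\left(a \right)} = 1$
$- 144 \left(\left(\left(-24 - 16\right) - \left(\left(F{\left(-1 \right)} - 10\right) \left(14 + 14\right) - 8\right)\right) + 126\right) = - 144 \left(\left(\left(-24 - 16\right) - \left(\left(1 - 10\right) \left(14 + 14\right) - 8\right)\right) + 126\right) = - 144 \left(\left(\left(-24 - 16\right) - \left(\left(-9\right) 28 - 8\right)\right) + 126\right) = - 144 \left(\left(-40 - \left(-252 - 8\right)\right) + 126\right) = - 144 \left(\left(-40 - -260\right) + 126\right) = - 144 \left(\left(-40 + 260\right) + 126\right) = - 144 \left(220 + 126\right) = \left(-144\right) 346 = -49824$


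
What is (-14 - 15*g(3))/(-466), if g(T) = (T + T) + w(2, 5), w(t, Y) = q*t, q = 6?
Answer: 142/233 ≈ 0.60944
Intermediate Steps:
w(t, Y) = 6*t
g(T) = 12 + 2*T (g(T) = (T + T) + 6*2 = 2*T + 12 = 12 + 2*T)
(-14 - 15*g(3))/(-466) = (-14 - 15*(12 + 2*3))/(-466) = (-14 - 15*(12 + 6))*(-1/466) = (-14 - 15*18)*(-1/466) = (-14 - 270)*(-1/466) = -284*(-1/466) = 142/233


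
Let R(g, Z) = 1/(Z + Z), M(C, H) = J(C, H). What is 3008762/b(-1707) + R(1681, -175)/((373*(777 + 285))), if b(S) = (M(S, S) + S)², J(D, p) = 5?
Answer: 104286774176849/100406195864100 ≈ 1.0386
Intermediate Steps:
M(C, H) = 5
b(S) = (5 + S)²
R(g, Z) = 1/(2*Z)
3008762/b(-1707) + R(1681, -175)/((373*(777 + 285))) = 3008762/((5 - 1707)²) + ((½)/(-175))/((373*(777 + 285))) = 3008762/((-1702)²) + ((½)*(-1/175))/((373*1062)) = 3008762/2896804 - 1/350/396126 = 3008762*(1/2896804) - 1/350*1/396126 = 1504381/1448402 - 1/138644100 = 104286774176849/100406195864100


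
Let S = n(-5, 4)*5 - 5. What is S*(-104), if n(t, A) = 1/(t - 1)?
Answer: 1820/3 ≈ 606.67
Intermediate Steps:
n(t, A) = 1/(-1 + t)
S = -35/6 (S = 5/(-1 - 5) - 5 = 5/(-6) - 5 = -⅙*5 - 5 = -⅚ - 5 = -35/6 ≈ -5.8333)
S*(-104) = -35/6*(-104) = 1820/3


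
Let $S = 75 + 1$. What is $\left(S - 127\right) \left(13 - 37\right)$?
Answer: $1224$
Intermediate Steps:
$S = 76$
$\left(S - 127\right) \left(13 - 37\right) = \left(76 - 127\right) \left(13 - 37\right) = \left(-51\right) \left(-24\right) = 1224$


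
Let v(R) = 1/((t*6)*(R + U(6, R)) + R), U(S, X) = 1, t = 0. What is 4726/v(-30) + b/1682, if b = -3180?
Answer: -119238570/841 ≈ -1.4178e+5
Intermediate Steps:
v(R) = 1/R (v(R) = 1/((0*6)*(R + 1) + R) = 1/(0*(1 + R) + R) = 1/(0 + R) = 1/R)
4726/v(-30) + b/1682 = 4726/(1/(-30)) - 3180/1682 = 4726/(-1/30) - 3180*1/1682 = 4726*(-30) - 1590/841 = -141780 - 1590/841 = -119238570/841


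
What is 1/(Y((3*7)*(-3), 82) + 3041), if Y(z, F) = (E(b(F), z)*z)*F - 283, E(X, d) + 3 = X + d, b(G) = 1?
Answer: 1/338548 ≈ 2.9538e-6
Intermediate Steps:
E(X, d) = -3 + X + d (E(X, d) = -3 + (X + d) = -3 + X + d)
Y(z, F) = -283 + F*z*(-2 + z) (Y(z, F) = ((-3 + 1 + z)*z)*F - 283 = ((-2 + z)*z)*F - 283 = (z*(-2 + z))*F - 283 = F*z*(-2 + z) - 283 = -283 + F*z*(-2 + z))
1/(Y((3*7)*(-3), 82) + 3041) = 1/((-283 + 82*((3*7)*(-3))*(-2 + (3*7)*(-3))) + 3041) = 1/((-283 + 82*(21*(-3))*(-2 + 21*(-3))) + 3041) = 1/((-283 + 82*(-63)*(-2 - 63)) + 3041) = 1/((-283 + 82*(-63)*(-65)) + 3041) = 1/((-283 + 335790) + 3041) = 1/(335507 + 3041) = 1/338548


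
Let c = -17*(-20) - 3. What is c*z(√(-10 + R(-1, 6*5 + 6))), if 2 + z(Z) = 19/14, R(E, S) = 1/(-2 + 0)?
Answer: -3033/14 ≈ -216.64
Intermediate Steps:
R(E, S) = -½ (R(E, S) = 1/(-2) = -½)
c = 337 (c = 340 - 3 = 337)
z(Z) = -9/14 (z(Z) = -2 + 19/14 = -9/14)
c*z(√(-10 + R(-1, 6*5 + 6))) = 337*(-9/14) = -3033/14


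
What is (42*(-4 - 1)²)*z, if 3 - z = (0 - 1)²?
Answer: 2100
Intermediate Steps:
z = 2 (z = 3 - (0 - 1)² = 3 - 1*(-1)² = 3 - 1*1 = 3 - 1 = 2)
(42*(-4 - 1)²)*z = (42*(-4 - 1)²)*2 = (42*(-5)²)*2 = (42*25)*2 = 1050*2 = 2100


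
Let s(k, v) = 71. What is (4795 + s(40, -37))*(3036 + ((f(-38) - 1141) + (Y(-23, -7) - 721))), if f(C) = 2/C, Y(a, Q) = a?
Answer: 106409688/19 ≈ 5.6005e+6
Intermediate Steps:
(4795 + s(40, -37))*(3036 + ((f(-38) - 1141) + (Y(-23, -7) - 721))) = (4795 + 71)*(3036 + ((2/(-38) - 1141) + (-23 - 721))) = 4866*(3036 + ((2*(-1/38) - 1141) - 744)) = 4866*(3036 + ((-1/19 - 1141) - 744)) = 4866*(3036 + (-21680/19 - 744)) = 4866*(3036 - 35816/19) = 4866*(21868/19) = 106409688/19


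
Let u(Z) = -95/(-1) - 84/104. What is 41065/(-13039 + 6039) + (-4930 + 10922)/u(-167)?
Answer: 197995163/3428600 ≈ 57.748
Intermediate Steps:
u(Z) = 2449/26 (u(Z) = -95*(-1) - 84*1/104 = 95 - 21/26 = 2449/26)
41065/(-13039 + 6039) + (-4930 + 10922)/u(-167) = 41065/(-13039 + 6039) + (-4930 + 10922)/(2449/26) = 41065/(-7000) + 5992*(26/2449) = 41065*(-1/7000) + 155792/2449 = -8213/1400 + 155792/2449 = 197995163/3428600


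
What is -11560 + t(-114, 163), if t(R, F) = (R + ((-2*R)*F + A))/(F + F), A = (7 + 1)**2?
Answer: -1865723/163 ≈ -11446.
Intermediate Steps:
A = 64 (A = 8**2 = 64)
t(R, F) = (64 + R - 2*F*R)/(2*F) (t(R, F) = (R + ((-2*R)*F + 64))/(F + F) = (R + (-2*F*R + 64))/((2*F)) = (R + (64 - 2*F*R))*(1/(2*F)) = (64 + R - 2*F*R)*(1/(2*F)) = (64 + R - 2*F*R)/(2*F))
-11560 + t(-114, 163) = -11560 + (32 + (1/2)*(-114) - 1*163*(-114))/163 = -11560 + (32 - 57 + 18582)/163 = -11560 + (1/163)*18557 = -11560 + 18557/163 = -1865723/163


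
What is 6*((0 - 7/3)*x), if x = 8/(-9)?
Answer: 112/9 ≈ 12.444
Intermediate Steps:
x = -8/9 (x = 8*(-⅑) = -8/9 ≈ -0.88889)
6*((0 - 7/3)*x) = 6*((0 - 7/3)*(-8/9)) = 6*(-7/3*(-8/9)) = 6*(56/27) = 112/9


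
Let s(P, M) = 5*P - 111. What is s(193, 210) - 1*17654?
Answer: -16800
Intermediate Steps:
s(P, M) = -111 + 5*P
s(193, 210) - 1*17654 = (-111 + 5*193) - 1*17654 = (-111 + 965) - 17654 = 854 - 17654 = -16800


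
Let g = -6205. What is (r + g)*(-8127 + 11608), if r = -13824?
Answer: -69720949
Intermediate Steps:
(r + g)*(-8127 + 11608) = (-13824 - 6205)*(-8127 + 11608) = -20029*3481 = -69720949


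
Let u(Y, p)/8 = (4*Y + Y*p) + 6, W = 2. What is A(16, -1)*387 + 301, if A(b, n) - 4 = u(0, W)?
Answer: 20425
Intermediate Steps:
u(Y, p) = 48 + 32*Y + 8*Y*p (u(Y, p) = 8*((4*Y + Y*p) + 6) = 8*(6 + 4*Y + Y*p) = 48 + 32*Y + 8*Y*p)
A(b, n) = 52 (A(b, n) = 4 + (48 + 32*0 + 8*0*2) = 4 + (48 + 0 + 0) = 4 + 48 = 52)
A(16, -1)*387 + 301 = 52*387 + 301 = 20124 + 301 = 20425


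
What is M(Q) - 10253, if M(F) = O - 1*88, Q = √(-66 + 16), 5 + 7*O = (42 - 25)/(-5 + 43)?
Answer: -2750879/266 ≈ -10342.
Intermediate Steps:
O = -173/266 (O = -5/7 + ((42 - 25)/(-5 + 43))/7 = -5/7 + (17/38)/7 = -5/7 + (17*(1/38))/7 = -5/7 + (⅐)*(17/38) = -5/7 + 17/266 = -173/266 ≈ -0.65038)
Q = 5*I*√2 (Q = √(-50) = 5*I*√2 ≈ 7.0711*I)
M(F) = -23581/266 (M(F) = -173/266 - 1*88 = -173/266 - 88 = -23581/266)
M(Q) - 10253 = -23581/266 - 10253 = -2750879/266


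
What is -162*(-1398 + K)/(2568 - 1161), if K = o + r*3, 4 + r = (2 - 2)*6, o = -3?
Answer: 76302/469 ≈ 162.69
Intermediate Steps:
r = -4 (r = -4 + (2 - 2)*6 = -4 + 0*6 = -4 + 0 = -4)
K = -15 (K = -3 - 4*3 = -3 - 12 = -15)
-162*(-1398 + K)/(2568 - 1161) = -162*(-1398 - 15)/(2568 - 1161) = -(-228906)/1407 = -162*(-471/469) = 76302/469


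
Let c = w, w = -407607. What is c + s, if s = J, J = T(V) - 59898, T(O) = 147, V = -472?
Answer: -467358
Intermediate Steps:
c = -407607
J = -59751 (J = 147 - 59898 = -59751)
s = -59751
c + s = -407607 - 59751 = -467358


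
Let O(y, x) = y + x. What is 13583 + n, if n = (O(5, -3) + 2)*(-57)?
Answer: 13355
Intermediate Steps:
O(y, x) = x + y
n = -228 (n = ((-3 + 5) + 2)*(-57) = (2 + 2)*(-57) = 4*(-57) = -228)
13583 + n = 13583 - 228 = 13355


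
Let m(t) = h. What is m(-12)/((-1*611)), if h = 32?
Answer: -32/611 ≈ -0.052373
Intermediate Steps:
m(t) = 32
m(-12)/((-1*611)) = 32/((-1*611)) = 32/(-611) = 32*(-1/611) = -32/611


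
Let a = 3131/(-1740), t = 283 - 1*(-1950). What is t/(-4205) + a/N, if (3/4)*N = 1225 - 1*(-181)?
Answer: -1735323/3261920 ≈ -0.53199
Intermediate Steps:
t = 2233 (t = 283 + 1950 = 2233)
N = 5624/3 (N = 4*(1225 - 1*(-181))/3 = 4*(1225 + 181)/3 = (4/3)*1406 = 5624/3 ≈ 1874.7)
a = -3131/1740 (a = 3131*(-1/1740) = -3131/1740 ≈ -1.7994)
t/(-4205) + a/N = 2233/(-4205) - 3131/(1740*5624/3) = 2233*(-1/4205) - 3131/1740*3/5624 = -77/145 - 3131/3261920 = -1735323/3261920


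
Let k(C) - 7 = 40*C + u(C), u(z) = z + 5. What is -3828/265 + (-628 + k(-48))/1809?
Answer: -7609612/479385 ≈ -15.874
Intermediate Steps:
u(z) = 5 + z
k(C) = 12 + 41*C (k(C) = 7 + (40*C + (5 + C)) = 7 + (5 + 41*C) = 12 + 41*C)
-3828/265 + (-628 + k(-48))/1809 = -3828/265 + (-628 + (12 + 41*(-48)))/1809 = -3828*1/265 + (-628 + (12 - 1968))*(1/1809) = -3828/265 + (-628 - 1956)*(1/1809) = -3828/265 - 2584*1/1809 = -3828/265 - 2584/1809 = -7609612/479385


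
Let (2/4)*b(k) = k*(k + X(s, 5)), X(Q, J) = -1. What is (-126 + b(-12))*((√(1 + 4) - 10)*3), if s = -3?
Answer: -5580 + 558*√5 ≈ -4332.3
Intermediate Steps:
b(k) = 2*k*(-1 + k) (b(k) = 2*(k*(k - 1)) = 2*(k*(-1 + k)) = 2*k*(-1 + k))
(-126 + b(-12))*((√(1 + 4) - 10)*3) = (-126 + 2*(-12)*(-1 - 12))*((√(1 + 4) - 10)*3) = (-126 + 2*(-12)*(-13))*((√5 - 10)*3) = (-126 + 312)*((-10 + √5)*3) = 186*(-30 + 3*√5) = -5580 + 558*√5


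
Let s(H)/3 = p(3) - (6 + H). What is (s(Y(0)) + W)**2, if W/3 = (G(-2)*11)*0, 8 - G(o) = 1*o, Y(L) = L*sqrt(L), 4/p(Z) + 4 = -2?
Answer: 400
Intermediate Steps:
p(Z) = -2/3 (p(Z) = 4/(-4 - 2) = 4/(-6) = 4*(-1/6) = -2/3)
Y(L) = L**(3/2)
G(o) = 8 - o
s(H) = -20 - 3*H (s(H) = 3*(-2/3 - (6 + H)) = 3*(-2/3 + (-6 - H)) = 3*(-20/3 - H) = -20 - 3*H)
W = 0 (W = 3*(((8 - 1*(-2))*11)*0) = 3*(((8 + 2)*11)*0) = 3*((10*11)*0) = 3*(110*0) = 3*0 = 0)
(s(Y(0)) + W)**2 = ((-20 - 3*0**(3/2)) + 0)**2 = ((-20 - 3*0) + 0)**2 = ((-20 + 0) + 0)**2 = (-20 + 0)**2 = (-20)**2 = 400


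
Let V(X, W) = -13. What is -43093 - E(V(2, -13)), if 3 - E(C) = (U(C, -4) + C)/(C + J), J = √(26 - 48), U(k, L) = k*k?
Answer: -8233364/191 - 156*I*√22/191 ≈ -43107.0 - 3.8309*I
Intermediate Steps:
U(k, L) = k²
J = I*√22 (J = √(-22) = I*√22 ≈ 4.6904*I)
E(C) = 3 - (C + C²)/(C + I*√22) (E(C) = 3 - (C² + C)/(C + I*√22) = 3 - (C + C²)/(C + I*√22))
-43093 - E(V(2, -13)) = -43093 - (-1*(-13)² + 2*(-13) + 3*I*√22)/(-13 + I*√22) = -43093 - (-1*169 - 26 + 3*I*√22)/(-13 + I*√22) = -43093 - (-169 - 26 + 3*I*√22)/(-13 + I*√22) = -43093 - (-195 + 3*I*√22)/(-13 + I*√22)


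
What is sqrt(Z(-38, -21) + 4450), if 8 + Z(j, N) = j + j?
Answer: sqrt(4366) ≈ 66.076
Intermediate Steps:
Z(j, N) = -8 + 2*j (Z(j, N) = -8 + (j + j) = -8 + 2*j)
sqrt(Z(-38, -21) + 4450) = sqrt((-8 + 2*(-38)) + 4450) = sqrt((-8 - 76) + 4450) = sqrt(-84 + 4450) = sqrt(4366)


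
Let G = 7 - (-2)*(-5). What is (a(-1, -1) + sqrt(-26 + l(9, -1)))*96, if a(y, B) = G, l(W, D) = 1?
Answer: -288 + 480*I ≈ -288.0 + 480.0*I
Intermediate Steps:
G = -3 (G = 7 - 1*10 = 7 - 10 = -3)
a(y, B) = -3
(a(-1, -1) + sqrt(-26 + l(9, -1)))*96 = (-3 + sqrt(-26 + 1))*96 = (-3 + sqrt(-25))*96 = (-3 + 5*I)*96 = -288 + 480*I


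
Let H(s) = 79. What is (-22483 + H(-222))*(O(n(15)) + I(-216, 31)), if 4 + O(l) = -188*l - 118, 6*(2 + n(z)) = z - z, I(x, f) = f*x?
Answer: 144326568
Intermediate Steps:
n(z) = -2 (n(z) = -2 + (z - z)/6 = -2 + (1/6)*0 = -2 + 0 = -2)
O(l) = -122 - 188*l (O(l) = -4 + (-188*l - 118) = -4 + (-118 - 188*l) = -122 - 188*l)
(-22483 + H(-222))*(O(n(15)) + I(-216, 31)) = (-22483 + 79)*((-122 - 188*(-2)) + 31*(-216)) = -22404*((-122 + 376) - 6696) = -22404*(254 - 6696) = -22404*(-6442) = 144326568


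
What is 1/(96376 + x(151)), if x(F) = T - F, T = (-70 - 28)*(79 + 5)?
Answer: 1/87993 ≈ 1.1365e-5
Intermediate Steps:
T = -8232 (T = -98*84 = -8232)
x(F) = -8232 - F
1/(96376 + x(151)) = 1/(96376 + (-8232 - 1*151)) = 1/(96376 + (-8232 - 151)) = 1/(96376 - 8383) = 1/87993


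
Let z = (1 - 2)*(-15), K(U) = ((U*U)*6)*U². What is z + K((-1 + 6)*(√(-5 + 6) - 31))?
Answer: 3037500015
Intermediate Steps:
K(U) = 6*U⁴ (K(U) = (U²*6)*U² = (6*U²)*U² = 6*U⁴)
z = 15 (z = -1*(-15) = 15)
z + K((-1 + 6)*(√(-5 + 6) - 31)) = 15 + 6*((-1 + 6)*(√(-5 + 6) - 31))⁴ = 15 + 6*(5*(√1 - 31))⁴ = 15 + 6*(5*(1 - 31))⁴ = 15 + 6*(5*(-30))⁴ = 15 + 6*(-150)⁴ = 15 + 6*506250000 = 15 + 3037500000 = 3037500015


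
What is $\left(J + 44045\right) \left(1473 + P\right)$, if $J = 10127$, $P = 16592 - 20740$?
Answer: $-144910100$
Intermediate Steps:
$P = -4148$ ($P = 16592 - 20740 = -4148$)
$\left(J + 44045\right) \left(1473 + P\right) = \left(10127 + 44045\right) \left(1473 - 4148\right) = 54172 \left(-2675\right) = -144910100$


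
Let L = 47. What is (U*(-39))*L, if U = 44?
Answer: -80652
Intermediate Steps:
(U*(-39))*L = (44*(-39))*47 = -1716*47 = -80652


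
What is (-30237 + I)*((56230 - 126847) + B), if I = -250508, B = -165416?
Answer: 66265084585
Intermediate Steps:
(-30237 + I)*((56230 - 126847) + B) = (-30237 - 250508)*((56230 - 126847) - 165416) = -280745*(-70617 - 165416) = -280745*(-236033) = 66265084585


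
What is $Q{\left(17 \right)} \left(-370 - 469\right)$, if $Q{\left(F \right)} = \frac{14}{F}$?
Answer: $- \frac{11746}{17} \approx -690.94$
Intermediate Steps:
$Q{\left(17 \right)} \left(-370 - 469\right) = \frac{14}{17} \left(-370 - 469\right) = 14 \cdot \frac{1}{17} \left(-839\right) = \frac{14}{17} \left(-839\right) = - \frac{11746}{17}$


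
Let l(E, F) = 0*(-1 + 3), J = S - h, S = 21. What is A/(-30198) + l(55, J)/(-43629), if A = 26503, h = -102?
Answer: -26503/30198 ≈ -0.87764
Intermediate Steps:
J = 123 (J = 21 - 1*(-102) = 21 + 102 = 123)
l(E, F) = 0 (l(E, F) = 0*2 = 0)
A/(-30198) + l(55, J)/(-43629) = 26503/(-30198) + 0/(-43629) = 26503*(-1/30198) + 0*(-1/43629) = -26503/30198 + 0 = -26503/30198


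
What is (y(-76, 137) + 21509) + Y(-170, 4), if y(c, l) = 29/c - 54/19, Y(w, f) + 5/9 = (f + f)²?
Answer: 14753347/684 ≈ 21569.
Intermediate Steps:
Y(w, f) = -5/9 + 4*f² (Y(w, f) = -5/9 + (f + f)² = -5/9 + (2*f)² = -5/9 + 4*f²)
y(c, l) = -54/19 + 29/c (y(c, l) = 29/c - 54*1/19 = 29/c - 54/19 = -54/19 + 29/c)
(y(-76, 137) + 21509) + Y(-170, 4) = ((-54/19 + 29/(-76)) + 21509) + (-5/9 + 4*4²) = ((-54/19 + 29*(-1/76)) + 21509) + (-5/9 + 4*16) = ((-54/19 - 29/76) + 21509) + (-5/9 + 64) = (-245/76 + 21509) + 571/9 = 1634439/76 + 571/9 = 14753347/684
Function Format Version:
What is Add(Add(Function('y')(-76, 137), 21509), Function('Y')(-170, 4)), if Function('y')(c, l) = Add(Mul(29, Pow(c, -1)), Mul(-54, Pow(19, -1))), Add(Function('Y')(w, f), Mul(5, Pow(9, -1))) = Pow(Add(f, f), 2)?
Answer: Rational(14753347, 684) ≈ 21569.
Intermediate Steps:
Function('Y')(w, f) = Add(Rational(-5, 9), Mul(4, Pow(f, 2))) (Function('Y')(w, f) = Add(Rational(-5, 9), Pow(Add(f, f), 2)) = Add(Rational(-5, 9), Pow(Mul(2, f), 2)) = Add(Rational(-5, 9), Mul(4, Pow(f, 2))))
Function('y')(c, l) = Add(Rational(-54, 19), Mul(29, Pow(c, -1))) (Function('y')(c, l) = Add(Mul(29, Pow(c, -1)), Mul(-54, Rational(1, 19))) = Add(Mul(29, Pow(c, -1)), Rational(-54, 19)) = Add(Rational(-54, 19), Mul(29, Pow(c, -1))))
Add(Add(Function('y')(-76, 137), 21509), Function('Y')(-170, 4)) = Add(Add(Add(Rational(-54, 19), Mul(29, Pow(-76, -1))), 21509), Add(Rational(-5, 9), Mul(4, Pow(4, 2)))) = Add(Add(Add(Rational(-54, 19), Mul(29, Rational(-1, 76))), 21509), Add(Rational(-5, 9), Mul(4, 16))) = Add(Add(Add(Rational(-54, 19), Rational(-29, 76)), 21509), Add(Rational(-5, 9), 64)) = Add(Add(Rational(-245, 76), 21509), Rational(571, 9)) = Add(Rational(1634439, 76), Rational(571, 9)) = Rational(14753347, 684)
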